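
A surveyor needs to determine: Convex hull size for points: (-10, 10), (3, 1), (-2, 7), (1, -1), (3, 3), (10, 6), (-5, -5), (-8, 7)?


Convex hull vertices (CCW): (-10, 10), (-5, -5), (1, -1), (10, 6)
Count = 4

4


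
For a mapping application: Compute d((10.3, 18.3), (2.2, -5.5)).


dx=-8.1, dy=-23.8
d^2 = (-8.1)^2 + (-23.8)^2 = 632.05
d = sqrt(632.05) = 25.1406

25.1406


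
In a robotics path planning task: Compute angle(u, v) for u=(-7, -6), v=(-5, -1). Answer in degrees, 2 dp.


u.v = 41, |u| = sqrt(85) = 9.2195, |v| = sqrt(26) = 5.099
cos(theta) = u.v/(|u||v|) = 41/sqrt(2210) = 0.872143
theta = acos(0.872143) = 29.29 degrees

29.29 degrees


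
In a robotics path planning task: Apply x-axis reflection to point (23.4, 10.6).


Reflection over x-axis: (x,y) -> (x,-y)
(23.4, 10.6) -> (23.4, -10.6)

(23.4, -10.6)


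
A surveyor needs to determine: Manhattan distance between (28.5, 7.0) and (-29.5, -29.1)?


|28.5-(-29.5)| + |7-(-29.1)| = 58 + 36.1 = 94.1

94.1


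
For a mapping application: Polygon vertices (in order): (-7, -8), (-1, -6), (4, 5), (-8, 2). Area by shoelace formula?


Shoelace sum: ((-7)*(-6) - (-1)*(-8)) + ((-1)*5 - 4*(-6)) + (4*2 - (-8)*5) + ((-8)*(-8) - (-7)*2)
= 179
Area = |179|/2 = 89.5

89.5


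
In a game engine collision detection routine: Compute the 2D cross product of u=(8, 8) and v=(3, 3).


u x v = u_x*v_y - u_y*v_x = 8*3 - 8*3
= 24 - 24 = 0

0


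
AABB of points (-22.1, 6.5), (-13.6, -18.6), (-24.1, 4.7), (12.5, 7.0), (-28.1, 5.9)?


x range: [-28.1, 12.5]
y range: [-18.6, 7]
Bounding box: (-28.1,-18.6) to (12.5,7)

(-28.1,-18.6) to (12.5,7)


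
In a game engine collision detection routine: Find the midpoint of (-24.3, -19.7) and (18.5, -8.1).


M = (((-24.3)+18.5)/2, ((-19.7)+(-8.1))/2)
= (-2.9, -13.9)

(-2.9, -13.9)


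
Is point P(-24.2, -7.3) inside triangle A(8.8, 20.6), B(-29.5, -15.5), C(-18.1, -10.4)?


Cross products: AB x AP = -122.73, BC x BP = 66.45, CA x CP = 272.49
All same sign? no

No, outside


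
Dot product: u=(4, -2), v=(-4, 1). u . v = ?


u . v = u_x*v_x + u_y*v_y = 4*(-4) + (-2)*1
= (-16) + (-2) = -18

-18


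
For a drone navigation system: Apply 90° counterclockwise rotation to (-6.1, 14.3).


90° CCW: (x,y) -> (-y, x)
(-6.1,14.3) -> (-14.3, -6.1)

(-14.3, -6.1)


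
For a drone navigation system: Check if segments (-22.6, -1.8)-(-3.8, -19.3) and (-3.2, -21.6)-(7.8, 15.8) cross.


Cross products: d1=943.36, d2=47.74, d3=-32.74, d4=862.88
d1*d2 < 0 and d3*d4 < 0? no

No, they don't intersect


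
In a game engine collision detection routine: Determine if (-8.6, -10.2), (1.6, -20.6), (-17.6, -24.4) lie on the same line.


Cross product: (1.6-(-8.6))*((-24.4)-(-10.2)) - ((-20.6)-(-10.2))*((-17.6)-(-8.6))
= -238.44

No, not collinear


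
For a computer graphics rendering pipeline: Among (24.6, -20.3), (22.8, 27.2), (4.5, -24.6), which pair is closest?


d(P0,P1) = 47.5341, d(P0,P2) = 20.5548, d(P1,P2) = 54.9375
Closest: P0 and P2

Closest pair: (24.6, -20.3) and (4.5, -24.6), distance = 20.5548


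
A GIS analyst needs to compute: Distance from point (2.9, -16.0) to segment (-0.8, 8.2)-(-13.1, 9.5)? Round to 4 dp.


Project P onto AB: t = 0 (clamped to [0,1])
Closest point on segment: (-0.8, 8.2)
Distance: 24.4812

24.4812


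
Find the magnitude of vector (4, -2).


|u| = sqrt(4^2 + (-2)^2) = sqrt(20) = 4.4721

4.4721


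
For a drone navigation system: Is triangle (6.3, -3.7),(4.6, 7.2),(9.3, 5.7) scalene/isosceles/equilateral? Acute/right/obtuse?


Side lengths squared: AB^2=121.7, BC^2=24.34, CA^2=97.36
Sorted: [24.34, 97.36, 121.7]
By sides: Scalene, By angles: Right

Scalene, Right


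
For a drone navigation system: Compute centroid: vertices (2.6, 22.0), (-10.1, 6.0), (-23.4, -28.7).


Centroid = ((x_A+x_B+x_C)/3, (y_A+y_B+y_C)/3)
= ((2.6+(-10.1)+(-23.4))/3, (22+6+(-28.7))/3)
= (-10.3, -0.2333)

(-10.3, -0.2333)


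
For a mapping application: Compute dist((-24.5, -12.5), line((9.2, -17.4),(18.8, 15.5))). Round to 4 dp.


|cross product| = 1155.77
|line direction| = sqrt(1174.57) = 34.272
Distance = 1155.77/sqrt(1174.57) = 33.7234

33.7234


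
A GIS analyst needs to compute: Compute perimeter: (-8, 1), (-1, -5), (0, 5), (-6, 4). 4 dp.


Sides: (-8, 1)->(-1, -5): sqrt(85) = 9.219544, (-1, -5)->(0, 5): sqrt(101) = 10.049876, (0, 5)->(-6, 4): sqrt(37) = 6.082763, (-6, 4)->(-8, 1): sqrt(13) = 3.605551
Sum = 28.957734
Perimeter = 28.9577

28.9577


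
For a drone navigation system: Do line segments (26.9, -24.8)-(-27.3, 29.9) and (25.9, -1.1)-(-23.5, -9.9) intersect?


Cross products: d1=1179.58, d2=-1999.56, d3=-1229.84, d4=1949.3
d1*d2 < 0 and d3*d4 < 0? yes

Yes, they intersect


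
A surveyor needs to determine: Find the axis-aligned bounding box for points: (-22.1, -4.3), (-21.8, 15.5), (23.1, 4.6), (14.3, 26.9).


x range: [-22.1, 23.1]
y range: [-4.3, 26.9]
Bounding box: (-22.1,-4.3) to (23.1,26.9)

(-22.1,-4.3) to (23.1,26.9)


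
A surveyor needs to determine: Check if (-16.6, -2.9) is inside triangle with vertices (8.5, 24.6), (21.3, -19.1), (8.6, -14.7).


Cross products: AB x AP = -1448.87, BC x BP = -38.98, CA x CP = 989.18
All same sign? no

No, outside


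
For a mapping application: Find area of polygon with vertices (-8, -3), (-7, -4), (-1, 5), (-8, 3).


Shoelace sum: ((-8)*(-4) - (-7)*(-3)) + ((-7)*5 - (-1)*(-4)) + ((-1)*3 - (-8)*5) + ((-8)*(-3) - (-8)*3)
= 57
Area = |57|/2 = 28.5

28.5


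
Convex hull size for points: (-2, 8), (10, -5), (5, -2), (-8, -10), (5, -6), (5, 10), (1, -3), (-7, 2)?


Convex hull vertices (CCW): (-8, -10), (10, -5), (5, 10), (-2, 8), (-7, 2)
Count = 5

5


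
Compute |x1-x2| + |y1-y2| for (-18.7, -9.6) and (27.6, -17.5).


|(-18.7)-27.6| + |(-9.6)-(-17.5)| = 46.3 + 7.9 = 54.2

54.2


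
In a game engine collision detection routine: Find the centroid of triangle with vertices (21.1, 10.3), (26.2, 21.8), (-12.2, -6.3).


Centroid = ((x_A+x_B+x_C)/3, (y_A+y_B+y_C)/3)
= ((21.1+26.2+(-12.2))/3, (10.3+21.8+(-6.3))/3)
= (11.7, 8.6)

(11.7, 8.6)


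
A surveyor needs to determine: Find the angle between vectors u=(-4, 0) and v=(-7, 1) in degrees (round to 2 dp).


u.v = 28, |u| = sqrt(16) = 4, |v| = sqrt(50) = 7.0711
cos(theta) = u.v/(|u||v|) = 28/sqrt(800) = 0.989949
theta = acos(0.989949) = 8.13 degrees

8.13 degrees


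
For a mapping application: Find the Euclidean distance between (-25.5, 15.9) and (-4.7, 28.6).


dx=20.8, dy=12.7
d^2 = 20.8^2 + 12.7^2 = 593.93
d = sqrt(593.93) = 24.3707

24.3707


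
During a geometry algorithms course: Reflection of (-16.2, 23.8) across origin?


Reflection over origin: (x,y) -> (-x,-y)
(-16.2, 23.8) -> (16.2, -23.8)

(16.2, -23.8)


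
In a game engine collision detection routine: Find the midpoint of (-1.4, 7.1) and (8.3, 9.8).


M = (((-1.4)+8.3)/2, (7.1+9.8)/2)
= (3.45, 8.45)

(3.45, 8.45)


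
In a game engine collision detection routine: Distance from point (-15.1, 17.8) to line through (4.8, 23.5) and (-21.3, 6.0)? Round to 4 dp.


|cross product| = 199.48
|line direction| = sqrt(987.46) = 31.4239
Distance = 199.48/sqrt(987.46) = 6.348

6.348


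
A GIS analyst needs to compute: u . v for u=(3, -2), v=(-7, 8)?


u . v = u_x*v_x + u_y*v_y = 3*(-7) + (-2)*8
= (-21) + (-16) = -37

-37


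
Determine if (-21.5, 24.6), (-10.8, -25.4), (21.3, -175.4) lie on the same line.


Cross product: ((-10.8)-(-21.5))*((-175.4)-24.6) - ((-25.4)-24.6)*(21.3-(-21.5))
= 0

Yes, collinear


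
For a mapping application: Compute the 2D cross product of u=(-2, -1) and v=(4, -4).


u x v = u_x*v_y - u_y*v_x = (-2)*(-4) - (-1)*4
= 8 - (-4) = 12

12


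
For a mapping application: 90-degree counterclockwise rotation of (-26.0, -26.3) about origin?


90° CCW: (x,y) -> (-y, x)
(-26,-26.3) -> (26.3, -26)

(26.3, -26)


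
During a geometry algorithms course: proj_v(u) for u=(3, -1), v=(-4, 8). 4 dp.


u.v = -20, |v| = sqrt(80) = 8.9443
Scalar projection = u.v / |v| = -20 / sqrt(80) = -2.2361

-2.2361


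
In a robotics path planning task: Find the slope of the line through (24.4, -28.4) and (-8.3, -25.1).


slope = (y2-y1)/(x2-x1) = ((-25.1)-(-28.4))/((-8.3)-24.4) = 3.3/(-32.7) = -0.1009

-0.1009


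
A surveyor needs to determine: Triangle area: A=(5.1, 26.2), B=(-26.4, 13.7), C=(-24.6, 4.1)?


Area = |x_A(y_B-y_C) + x_B(y_C-y_A) + x_C(y_A-y_B)|/2
= |48.96 + 583.44 + (-307.5)|/2
= 324.9/2 = 162.45

162.45


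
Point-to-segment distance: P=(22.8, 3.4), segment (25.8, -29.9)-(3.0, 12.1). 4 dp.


Project P onto AB: t = 0.6423 (clamped to [0,1])
Closest point on segment: (11.1547, -2.9218)
Distance: 13.2506

13.2506


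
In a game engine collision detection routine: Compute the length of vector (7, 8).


|u| = sqrt(7^2 + 8^2) = sqrt(113) = 10.6301

10.6301


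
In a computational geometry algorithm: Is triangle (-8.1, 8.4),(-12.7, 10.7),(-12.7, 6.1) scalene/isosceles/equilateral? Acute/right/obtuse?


Side lengths squared: AB^2=26.45, BC^2=21.16, CA^2=26.45
Sorted: [21.16, 26.45, 26.45]
By sides: Isosceles, By angles: Acute

Isosceles, Acute


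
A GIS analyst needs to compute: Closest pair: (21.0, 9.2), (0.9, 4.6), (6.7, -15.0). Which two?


d(P0,P1) = 20.6197, d(P0,P2) = 28.1093, d(P1,P2) = 20.4402
Closest: P1 and P2

Closest pair: (0.9, 4.6) and (6.7, -15.0), distance = 20.4402


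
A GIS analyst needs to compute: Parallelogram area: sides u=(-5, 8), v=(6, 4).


|u x v| = |(-5)*4 - 8*6|
= |(-20) - 48| = 68

68


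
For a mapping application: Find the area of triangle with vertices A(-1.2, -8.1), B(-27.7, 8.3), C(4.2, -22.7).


Area = |x_A(y_B-y_C) + x_B(y_C-y_A) + x_C(y_A-y_B)|/2
= |(-37.2) + 404.42 + (-68.88)|/2
= 298.34/2 = 149.17

149.17


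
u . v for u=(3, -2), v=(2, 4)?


u . v = u_x*v_x + u_y*v_y = 3*2 + (-2)*4
= 6 + (-8) = -2

-2


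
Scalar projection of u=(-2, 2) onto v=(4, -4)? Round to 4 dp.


u.v = -16, |v| = sqrt(32) = 5.6569
Scalar projection = u.v / |v| = -16 / sqrt(32) = -2.8284

-2.8284


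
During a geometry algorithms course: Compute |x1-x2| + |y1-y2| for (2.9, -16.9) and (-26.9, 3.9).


|2.9-(-26.9)| + |(-16.9)-3.9| = 29.8 + 20.8 = 50.6

50.6


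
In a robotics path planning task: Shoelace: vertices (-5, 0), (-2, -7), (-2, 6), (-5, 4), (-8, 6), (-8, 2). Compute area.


Shoelace sum: ((-5)*(-7) - (-2)*0) + ((-2)*6 - (-2)*(-7)) + ((-2)*4 - (-5)*6) + ((-5)*6 - (-8)*4) + ((-8)*2 - (-8)*6) + ((-8)*0 - (-5)*2)
= 75
Area = |75|/2 = 37.5

37.5


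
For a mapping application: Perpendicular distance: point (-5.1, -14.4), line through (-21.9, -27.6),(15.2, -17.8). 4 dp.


|cross product| = 325.08
|line direction| = sqrt(1472.45) = 38.3725
Distance = 325.08/sqrt(1472.45) = 8.4717

8.4717


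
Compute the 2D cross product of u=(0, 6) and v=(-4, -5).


u x v = u_x*v_y - u_y*v_x = 0*(-5) - 6*(-4)
= 0 - (-24) = 24

24


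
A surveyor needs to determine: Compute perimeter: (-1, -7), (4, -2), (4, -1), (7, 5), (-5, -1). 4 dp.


Sides: (-1, -7)->(4, -2): sqrt(50) = 7.071068, (4, -2)->(4, -1): sqrt(1) = 1, (4, -1)->(7, 5): sqrt(45) = 6.708204, (7, 5)->(-5, -1): sqrt(180) = 13.416408, (-5, -1)->(-1, -7): sqrt(52) = 7.211103
Sum = 35.406783
Perimeter = 35.4068

35.4068


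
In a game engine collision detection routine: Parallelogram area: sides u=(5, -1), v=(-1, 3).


|u x v| = |5*3 - (-1)*(-1)|
= |15 - 1| = 14

14


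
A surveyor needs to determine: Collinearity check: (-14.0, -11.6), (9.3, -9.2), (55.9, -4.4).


Cross product: (9.3-(-14))*((-4.4)-(-11.6)) - ((-9.2)-(-11.6))*(55.9-(-14))
= 0

Yes, collinear


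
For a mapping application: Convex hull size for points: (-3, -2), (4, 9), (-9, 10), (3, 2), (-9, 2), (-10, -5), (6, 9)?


Convex hull vertices (CCW): (-10, -5), (-3, -2), (3, 2), (6, 9), (-9, 10)
Count = 5

5


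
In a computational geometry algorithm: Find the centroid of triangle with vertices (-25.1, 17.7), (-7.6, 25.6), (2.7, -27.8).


Centroid = ((x_A+x_B+x_C)/3, (y_A+y_B+y_C)/3)
= (((-25.1)+(-7.6)+2.7)/3, (17.7+25.6+(-27.8))/3)
= (-10, 5.1667)

(-10, 5.1667)


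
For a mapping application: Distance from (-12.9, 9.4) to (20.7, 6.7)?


dx=33.6, dy=-2.7
d^2 = 33.6^2 + (-2.7)^2 = 1136.25
d = sqrt(1136.25) = 33.7083

33.7083


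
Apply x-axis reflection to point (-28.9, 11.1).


Reflection over x-axis: (x,y) -> (x,-y)
(-28.9, 11.1) -> (-28.9, -11.1)

(-28.9, -11.1)


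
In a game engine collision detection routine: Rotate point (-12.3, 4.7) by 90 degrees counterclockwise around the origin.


90° CCW: (x,y) -> (-y, x)
(-12.3,4.7) -> (-4.7, -12.3)

(-4.7, -12.3)


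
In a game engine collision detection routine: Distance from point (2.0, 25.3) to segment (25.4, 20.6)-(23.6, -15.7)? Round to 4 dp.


Project P onto AB: t = 0 (clamped to [0,1])
Closest point on segment: (25.4, 20.6)
Distance: 23.8673

23.8673


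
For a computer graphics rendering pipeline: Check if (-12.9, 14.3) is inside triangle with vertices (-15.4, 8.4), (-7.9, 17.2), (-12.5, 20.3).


Cross products: AB x AP = 22.25, BC x BP = 28.84, CA x CP = 12.64
All same sign? yes

Yes, inside


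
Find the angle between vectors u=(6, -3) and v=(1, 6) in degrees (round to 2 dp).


u.v = -12, |u| = sqrt(45) = 6.7082, |v| = sqrt(37) = 6.0828
cos(theta) = u.v/(|u||v|) = -12/sqrt(1665) = -0.294086
theta = acos(-0.294086) = 107.1 degrees

107.1 degrees


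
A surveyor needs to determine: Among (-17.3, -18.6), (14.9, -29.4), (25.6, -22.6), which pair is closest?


d(P0,P1) = 33.9629, d(P0,P2) = 43.0861, d(P1,P2) = 12.6779
Closest: P1 and P2

Closest pair: (14.9, -29.4) and (25.6, -22.6), distance = 12.6779


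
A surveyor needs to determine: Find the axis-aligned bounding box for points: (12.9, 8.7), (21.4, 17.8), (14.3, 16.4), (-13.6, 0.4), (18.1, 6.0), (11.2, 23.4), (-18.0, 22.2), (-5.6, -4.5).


x range: [-18, 21.4]
y range: [-4.5, 23.4]
Bounding box: (-18,-4.5) to (21.4,23.4)

(-18,-4.5) to (21.4,23.4)


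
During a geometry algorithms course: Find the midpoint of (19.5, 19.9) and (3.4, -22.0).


M = ((19.5+3.4)/2, (19.9+(-22))/2)
= (11.45, -1.05)

(11.45, -1.05)


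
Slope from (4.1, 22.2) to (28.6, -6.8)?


slope = (y2-y1)/(x2-x1) = ((-6.8)-22.2)/(28.6-4.1) = (-29)/24.5 = -1.1837

-1.1837


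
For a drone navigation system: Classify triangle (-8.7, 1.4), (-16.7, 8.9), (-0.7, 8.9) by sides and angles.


Side lengths squared: AB^2=120.25, BC^2=256, CA^2=120.25
Sorted: [120.25, 120.25, 256]
By sides: Isosceles, By angles: Obtuse

Isosceles, Obtuse


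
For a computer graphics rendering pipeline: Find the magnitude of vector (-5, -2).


|u| = sqrt((-5)^2 + (-2)^2) = sqrt(29) = 5.3852

5.3852


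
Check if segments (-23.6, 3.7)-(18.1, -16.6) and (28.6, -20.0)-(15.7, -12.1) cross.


Cross products: d1=106.65, d2=39.09, d3=71.37, d4=138.93
d1*d2 < 0 and d3*d4 < 0? no

No, they don't intersect


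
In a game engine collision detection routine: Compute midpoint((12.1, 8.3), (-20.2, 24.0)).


M = ((12.1+(-20.2))/2, (8.3+24)/2)
= (-4.05, 16.15)

(-4.05, 16.15)


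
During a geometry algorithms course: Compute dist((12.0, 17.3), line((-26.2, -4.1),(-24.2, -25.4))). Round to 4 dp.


|cross product| = 856.46
|line direction| = sqrt(457.69) = 21.3937
Distance = 856.46/sqrt(457.69) = 40.0333

40.0333


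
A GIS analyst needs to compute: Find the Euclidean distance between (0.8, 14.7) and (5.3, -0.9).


dx=4.5, dy=-15.6
d^2 = 4.5^2 + (-15.6)^2 = 263.61
d = sqrt(263.61) = 16.2361

16.2361


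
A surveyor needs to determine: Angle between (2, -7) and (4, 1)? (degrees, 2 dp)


u.v = 1, |u| = sqrt(53) = 7.2801, |v| = sqrt(17) = 4.1231
cos(theta) = u.v/(|u||v|) = 1/sqrt(901) = 0.033315
theta = acos(0.033315) = 88.09 degrees

88.09 degrees


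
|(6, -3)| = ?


|u| = sqrt(6^2 + (-3)^2) = sqrt(45) = 6.7082

6.7082


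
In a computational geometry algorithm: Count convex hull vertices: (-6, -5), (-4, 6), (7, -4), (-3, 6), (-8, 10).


Convex hull vertices (CCW): (-8, 10), (-6, -5), (7, -4), (-3, 6)
Count = 4

4


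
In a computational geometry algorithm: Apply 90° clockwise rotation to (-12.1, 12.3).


90° CW: (x,y) -> (y, -x)
(-12.1,12.3) -> (12.3, 12.1)

(12.3, 12.1)


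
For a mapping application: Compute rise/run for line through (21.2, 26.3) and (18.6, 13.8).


slope = (y2-y1)/(x2-x1) = (13.8-26.3)/(18.6-21.2) = (-12.5)/(-2.6) = 4.8077

4.8077


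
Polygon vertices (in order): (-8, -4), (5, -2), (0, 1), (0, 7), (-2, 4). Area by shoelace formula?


Shoelace sum: ((-8)*(-2) - 5*(-4)) + (5*1 - 0*(-2)) + (0*7 - 0*1) + (0*4 - (-2)*7) + ((-2)*(-4) - (-8)*4)
= 95
Area = |95|/2 = 47.5

47.5


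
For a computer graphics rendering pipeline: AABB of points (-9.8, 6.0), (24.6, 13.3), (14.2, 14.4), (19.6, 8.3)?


x range: [-9.8, 24.6]
y range: [6, 14.4]
Bounding box: (-9.8,6) to (24.6,14.4)

(-9.8,6) to (24.6,14.4)


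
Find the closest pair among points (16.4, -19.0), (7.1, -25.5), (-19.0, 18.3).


d(P0,P1) = 11.3464, d(P0,P2) = 51.4242, d(P1,P2) = 50.9868
Closest: P0 and P1

Closest pair: (16.4, -19.0) and (7.1, -25.5), distance = 11.3464


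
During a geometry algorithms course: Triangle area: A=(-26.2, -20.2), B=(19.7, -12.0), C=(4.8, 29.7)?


Area = |x_A(y_B-y_C) + x_B(y_C-y_A) + x_C(y_A-y_B)|/2
= |1092.54 + 983.03 + (-39.36)|/2
= 2036.21/2 = 1018.105

1018.105


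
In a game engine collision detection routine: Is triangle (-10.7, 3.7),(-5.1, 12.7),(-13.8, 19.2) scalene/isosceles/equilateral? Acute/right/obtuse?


Side lengths squared: AB^2=112.36, BC^2=117.94, CA^2=249.86
Sorted: [112.36, 117.94, 249.86]
By sides: Scalene, By angles: Obtuse

Scalene, Obtuse


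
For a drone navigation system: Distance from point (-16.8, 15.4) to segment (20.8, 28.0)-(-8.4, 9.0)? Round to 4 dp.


Project P onto AB: t = 1 (clamped to [0,1])
Closest point on segment: (-8.4, 9)
Distance: 10.5603

10.5603


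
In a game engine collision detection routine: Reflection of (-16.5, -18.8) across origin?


Reflection over origin: (x,y) -> (-x,-y)
(-16.5, -18.8) -> (16.5, 18.8)

(16.5, 18.8)


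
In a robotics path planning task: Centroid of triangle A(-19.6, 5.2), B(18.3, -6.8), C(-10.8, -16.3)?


Centroid = ((x_A+x_B+x_C)/3, (y_A+y_B+y_C)/3)
= (((-19.6)+18.3+(-10.8))/3, (5.2+(-6.8)+(-16.3))/3)
= (-4.0333, -5.9667)

(-4.0333, -5.9667)


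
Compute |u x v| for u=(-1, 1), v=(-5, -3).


|u x v| = |(-1)*(-3) - 1*(-5)|
= |3 - (-5)| = 8

8


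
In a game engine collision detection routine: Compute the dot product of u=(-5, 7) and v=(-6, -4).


u . v = u_x*v_x + u_y*v_y = (-5)*(-6) + 7*(-4)
= 30 + (-28) = 2

2


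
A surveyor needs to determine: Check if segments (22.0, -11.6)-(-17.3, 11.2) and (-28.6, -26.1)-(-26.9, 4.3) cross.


Cross products: d1=-1513.59, d2=-280.11, d3=1723.53, d4=490.05
d1*d2 < 0 and d3*d4 < 0? no

No, they don't intersect


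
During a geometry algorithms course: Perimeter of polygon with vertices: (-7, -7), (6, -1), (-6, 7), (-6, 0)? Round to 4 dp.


Sides: (-7, -7)->(6, -1): sqrt(205) = 14.317821, (6, -1)->(-6, 7): sqrt(208) = 14.422205, (-6, 7)->(-6, 0): sqrt(49) = 7, (-6, 0)->(-7, -7): sqrt(50) = 7.071068
Sum = 42.811094
Perimeter = 42.8111

42.8111


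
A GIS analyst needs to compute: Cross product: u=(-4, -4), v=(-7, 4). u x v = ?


u x v = u_x*v_y - u_y*v_x = (-4)*4 - (-4)*(-7)
= (-16) - 28 = -44

-44


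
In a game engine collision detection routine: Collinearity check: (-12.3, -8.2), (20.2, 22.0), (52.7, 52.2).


Cross product: (20.2-(-12.3))*(52.2-(-8.2)) - (22-(-8.2))*(52.7-(-12.3))
= 0

Yes, collinear


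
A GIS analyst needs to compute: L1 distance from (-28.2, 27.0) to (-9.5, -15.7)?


|(-28.2)-(-9.5)| + |27-(-15.7)| = 18.7 + 42.7 = 61.4

61.4


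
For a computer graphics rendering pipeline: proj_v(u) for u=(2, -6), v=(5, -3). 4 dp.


u.v = 28, |v| = sqrt(34) = 5.831
Scalar projection = u.v / |v| = 28 / sqrt(34) = 4.802

4.802


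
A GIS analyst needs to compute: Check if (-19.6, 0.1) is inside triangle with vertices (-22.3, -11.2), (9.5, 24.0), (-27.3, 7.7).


Cross products: AB x AP = 264.3, BC x BP = 405.19, CA x CP = 107.53
All same sign? yes

Yes, inside


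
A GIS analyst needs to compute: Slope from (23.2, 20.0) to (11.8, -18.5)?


slope = (y2-y1)/(x2-x1) = ((-18.5)-20)/(11.8-23.2) = (-38.5)/(-11.4) = 3.3772

3.3772


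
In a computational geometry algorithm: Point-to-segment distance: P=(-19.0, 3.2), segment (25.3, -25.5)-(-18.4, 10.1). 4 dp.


Project P onto AB: t = 0.9309 (clamped to [0,1])
Closest point on segment: (-15.3819, 7.6413)
Distance: 5.7285

5.7285


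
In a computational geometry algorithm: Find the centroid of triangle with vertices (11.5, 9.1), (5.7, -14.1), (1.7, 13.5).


Centroid = ((x_A+x_B+x_C)/3, (y_A+y_B+y_C)/3)
= ((11.5+5.7+1.7)/3, (9.1+(-14.1)+13.5)/3)
= (6.3, 2.8333)

(6.3, 2.8333)


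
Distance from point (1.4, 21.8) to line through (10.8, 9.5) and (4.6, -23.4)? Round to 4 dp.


|cross product| = 385.52
|line direction| = sqrt(1120.85) = 33.4791
Distance = 385.52/sqrt(1120.85) = 11.5152

11.5152


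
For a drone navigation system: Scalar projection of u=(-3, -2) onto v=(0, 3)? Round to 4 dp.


u.v = -6, |v| = sqrt(9) = 3
Scalar projection = u.v / |v| = -6 / sqrt(9) = -2

-2


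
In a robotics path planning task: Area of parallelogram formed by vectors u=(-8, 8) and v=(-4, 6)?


|u x v| = |(-8)*6 - 8*(-4)|
= |(-48) - (-32)| = 16

16


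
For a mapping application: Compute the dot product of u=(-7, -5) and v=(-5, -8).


u . v = u_x*v_x + u_y*v_y = (-7)*(-5) + (-5)*(-8)
= 35 + 40 = 75

75


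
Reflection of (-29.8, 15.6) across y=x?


Reflection over y=x: (x,y) -> (y,x)
(-29.8, 15.6) -> (15.6, -29.8)

(15.6, -29.8)


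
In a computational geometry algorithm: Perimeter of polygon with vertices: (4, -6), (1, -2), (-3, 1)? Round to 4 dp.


Sides: (4, -6)->(1, -2): sqrt(25) = 5, (1, -2)->(-3, 1): sqrt(25) = 5, (-3, 1)->(4, -6): sqrt(98) = 9.899495
Sum = 19.899495
Perimeter = 19.8995

19.8995


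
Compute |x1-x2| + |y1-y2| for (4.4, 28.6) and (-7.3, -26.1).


|4.4-(-7.3)| + |28.6-(-26.1)| = 11.7 + 54.7 = 66.4

66.4


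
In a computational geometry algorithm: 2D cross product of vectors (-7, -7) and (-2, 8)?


u x v = u_x*v_y - u_y*v_x = (-7)*8 - (-7)*(-2)
= (-56) - 14 = -70

-70


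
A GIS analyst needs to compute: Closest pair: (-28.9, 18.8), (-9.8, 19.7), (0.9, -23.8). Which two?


d(P0,P1) = 19.1212, d(P0,P2) = 51.9885, d(P1,P2) = 44.7967
Closest: P0 and P1

Closest pair: (-28.9, 18.8) and (-9.8, 19.7), distance = 19.1212


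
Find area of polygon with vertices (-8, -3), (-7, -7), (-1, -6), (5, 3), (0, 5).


Shoelace sum: ((-8)*(-7) - (-7)*(-3)) + ((-7)*(-6) - (-1)*(-7)) + ((-1)*3 - 5*(-6)) + (5*5 - 0*3) + (0*(-3) - (-8)*5)
= 162
Area = |162|/2 = 81

81


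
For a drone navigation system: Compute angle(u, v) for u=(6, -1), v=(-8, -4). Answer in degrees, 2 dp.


u.v = -44, |u| = sqrt(37) = 6.0828, |v| = sqrt(80) = 8.9443
cos(theta) = u.v/(|u||v|) = -44/sqrt(2960) = -0.808736
theta = acos(-0.808736) = 143.97 degrees

143.97 degrees


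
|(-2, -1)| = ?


|u| = sqrt((-2)^2 + (-1)^2) = sqrt(5) = 2.2361

2.2361


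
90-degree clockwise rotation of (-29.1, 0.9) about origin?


90° CW: (x,y) -> (y, -x)
(-29.1,0.9) -> (0.9, 29.1)

(0.9, 29.1)


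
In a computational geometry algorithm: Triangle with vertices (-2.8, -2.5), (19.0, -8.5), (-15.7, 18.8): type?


Side lengths squared: AB^2=511.24, BC^2=1949.38, CA^2=620.1
Sorted: [511.24, 620.1, 1949.38]
By sides: Scalene, By angles: Obtuse

Scalene, Obtuse


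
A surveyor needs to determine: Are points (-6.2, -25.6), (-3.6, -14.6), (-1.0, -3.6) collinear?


Cross product: ((-3.6)-(-6.2))*((-3.6)-(-25.6)) - ((-14.6)-(-25.6))*((-1)-(-6.2))
= 0

Yes, collinear


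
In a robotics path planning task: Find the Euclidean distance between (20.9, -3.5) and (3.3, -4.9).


dx=-17.6, dy=-1.4
d^2 = (-17.6)^2 + (-1.4)^2 = 311.72
d = sqrt(311.72) = 17.6556

17.6556


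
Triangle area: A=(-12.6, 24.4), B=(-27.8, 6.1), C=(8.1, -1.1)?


Area = |x_A(y_B-y_C) + x_B(y_C-y_A) + x_C(y_A-y_B)|/2
= |(-90.72) + 708.9 + 148.23|/2
= 766.41/2 = 383.205

383.205


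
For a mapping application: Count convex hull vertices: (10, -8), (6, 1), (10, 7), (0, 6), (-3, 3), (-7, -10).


Convex hull vertices (CCW): (-7, -10), (10, -8), (10, 7), (0, 6), (-3, 3)
Count = 5

5


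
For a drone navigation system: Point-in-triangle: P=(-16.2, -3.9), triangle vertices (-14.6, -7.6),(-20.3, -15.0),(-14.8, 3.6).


Cross products: AB x AP = -32.93, BC x BP = -15.21, CA x CP = -17.18
All same sign? yes

Yes, inside


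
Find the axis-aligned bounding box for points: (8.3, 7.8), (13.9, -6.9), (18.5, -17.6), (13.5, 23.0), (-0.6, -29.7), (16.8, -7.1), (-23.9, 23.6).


x range: [-23.9, 18.5]
y range: [-29.7, 23.6]
Bounding box: (-23.9,-29.7) to (18.5,23.6)

(-23.9,-29.7) to (18.5,23.6)


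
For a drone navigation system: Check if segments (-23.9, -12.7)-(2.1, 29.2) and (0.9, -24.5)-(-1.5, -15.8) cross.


Cross products: d1=187.44, d2=-139.32, d3=-1345.92, d4=-1019.16
d1*d2 < 0 and d3*d4 < 0? no

No, they don't intersect


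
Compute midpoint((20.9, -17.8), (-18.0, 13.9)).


M = ((20.9+(-18))/2, ((-17.8)+13.9)/2)
= (1.45, -1.95)

(1.45, -1.95)


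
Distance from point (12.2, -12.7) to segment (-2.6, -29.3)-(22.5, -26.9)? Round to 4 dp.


Project P onto AB: t = 0.647 (clamped to [0,1])
Closest point on segment: (13.6388, -27.7473)
Distance: 15.1159

15.1159


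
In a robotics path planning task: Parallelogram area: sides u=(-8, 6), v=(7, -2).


|u x v| = |(-8)*(-2) - 6*7|
= |16 - 42| = 26

26


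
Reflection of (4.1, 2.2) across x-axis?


Reflection over x-axis: (x,y) -> (x,-y)
(4.1, 2.2) -> (4.1, -2.2)

(4.1, -2.2)


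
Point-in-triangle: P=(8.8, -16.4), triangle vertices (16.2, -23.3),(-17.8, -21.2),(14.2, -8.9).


Cross products: AB x AP = -219.06, BC x BP = -173.58, CA x CP = -92.76
All same sign? yes

Yes, inside


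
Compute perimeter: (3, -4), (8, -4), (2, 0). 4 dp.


Sides: (3, -4)->(8, -4): sqrt(25) = 5, (8, -4)->(2, 0): sqrt(52) = 7.211103, (2, 0)->(3, -4): sqrt(17) = 4.123106
Sum = 16.334209
Perimeter = 16.3342

16.3342


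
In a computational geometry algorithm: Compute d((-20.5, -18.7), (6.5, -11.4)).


dx=27, dy=7.3
d^2 = 27^2 + 7.3^2 = 782.29
d = sqrt(782.29) = 27.9694

27.9694


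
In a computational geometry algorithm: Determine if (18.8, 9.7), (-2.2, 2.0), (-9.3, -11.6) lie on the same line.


Cross product: ((-2.2)-18.8)*((-11.6)-9.7) - (2-9.7)*((-9.3)-18.8)
= 230.93

No, not collinear


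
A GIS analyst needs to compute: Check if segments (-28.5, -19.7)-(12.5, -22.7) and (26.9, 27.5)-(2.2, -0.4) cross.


Cross products: d1=-379.82, d2=838.18, d3=2101.4, d4=883.4
d1*d2 < 0 and d3*d4 < 0? no

No, they don't intersect


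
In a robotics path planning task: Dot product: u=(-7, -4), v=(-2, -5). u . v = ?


u . v = u_x*v_x + u_y*v_y = (-7)*(-2) + (-4)*(-5)
= 14 + 20 = 34

34


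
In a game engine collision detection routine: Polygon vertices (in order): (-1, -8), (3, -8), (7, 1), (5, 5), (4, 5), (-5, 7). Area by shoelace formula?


Shoelace sum: ((-1)*(-8) - 3*(-8)) + (3*1 - 7*(-8)) + (7*5 - 5*1) + (5*5 - 4*5) + (4*7 - (-5)*5) + ((-5)*(-8) - (-1)*7)
= 226
Area = |226|/2 = 113

113


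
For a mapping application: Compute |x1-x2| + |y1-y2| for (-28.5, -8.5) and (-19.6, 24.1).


|(-28.5)-(-19.6)| + |(-8.5)-24.1| = 8.9 + 32.6 = 41.5

41.5


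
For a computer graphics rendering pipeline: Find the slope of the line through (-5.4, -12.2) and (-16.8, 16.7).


slope = (y2-y1)/(x2-x1) = (16.7-(-12.2))/((-16.8)-(-5.4)) = 28.9/(-11.4) = -2.5351

-2.5351


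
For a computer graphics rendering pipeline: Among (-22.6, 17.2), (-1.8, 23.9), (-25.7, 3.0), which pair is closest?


d(P0,P1) = 21.8525, d(P0,P2) = 14.5344, d(P1,P2) = 31.7493
Closest: P0 and P2

Closest pair: (-22.6, 17.2) and (-25.7, 3.0), distance = 14.5344


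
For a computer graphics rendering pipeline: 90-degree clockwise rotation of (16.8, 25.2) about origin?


90° CW: (x,y) -> (y, -x)
(16.8,25.2) -> (25.2, -16.8)

(25.2, -16.8)


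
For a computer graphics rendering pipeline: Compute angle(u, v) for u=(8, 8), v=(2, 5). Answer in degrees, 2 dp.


u.v = 56, |u| = sqrt(128) = 11.3137, |v| = sqrt(29) = 5.3852
cos(theta) = u.v/(|u||v|) = 56/sqrt(3712) = 0.919145
theta = acos(0.919145) = 23.2 degrees

23.2 degrees


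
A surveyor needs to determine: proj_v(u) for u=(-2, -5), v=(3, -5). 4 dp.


u.v = 19, |v| = sqrt(34) = 5.831
Scalar projection = u.v / |v| = 19 / sqrt(34) = 3.2585

3.2585


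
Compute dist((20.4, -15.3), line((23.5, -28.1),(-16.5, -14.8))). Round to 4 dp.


|cross product| = 470.77
|line direction| = sqrt(1776.89) = 42.1532
Distance = 470.77/sqrt(1776.89) = 11.1681

11.1681


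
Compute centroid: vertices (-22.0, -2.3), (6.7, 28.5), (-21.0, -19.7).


Centroid = ((x_A+x_B+x_C)/3, (y_A+y_B+y_C)/3)
= (((-22)+6.7+(-21))/3, ((-2.3)+28.5+(-19.7))/3)
= (-12.1, 2.1667)

(-12.1, 2.1667)


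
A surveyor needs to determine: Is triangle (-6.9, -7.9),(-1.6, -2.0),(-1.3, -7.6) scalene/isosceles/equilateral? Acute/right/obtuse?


Side lengths squared: AB^2=62.9, BC^2=31.45, CA^2=31.45
Sorted: [31.45, 31.45, 62.9]
By sides: Isosceles, By angles: Right

Isosceles, Right


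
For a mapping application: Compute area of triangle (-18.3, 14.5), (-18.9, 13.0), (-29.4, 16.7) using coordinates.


Area = |x_A(y_B-y_C) + x_B(y_C-y_A) + x_C(y_A-y_B)|/2
= |67.71 + (-41.58) + (-44.1)|/2
= 17.97/2 = 8.985

8.985


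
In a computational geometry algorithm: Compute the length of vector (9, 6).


|u| = sqrt(9^2 + 6^2) = sqrt(117) = 10.8167

10.8167


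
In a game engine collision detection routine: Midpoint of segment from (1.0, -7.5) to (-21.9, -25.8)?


M = ((1+(-21.9))/2, ((-7.5)+(-25.8))/2)
= (-10.45, -16.65)

(-10.45, -16.65)


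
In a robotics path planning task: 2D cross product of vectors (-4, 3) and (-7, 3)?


u x v = u_x*v_y - u_y*v_x = (-4)*3 - 3*(-7)
= (-12) - (-21) = 9

9


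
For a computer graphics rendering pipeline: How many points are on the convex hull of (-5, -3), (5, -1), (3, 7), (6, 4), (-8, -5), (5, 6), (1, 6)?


Convex hull vertices (CCW): (-8, -5), (5, -1), (6, 4), (5, 6), (3, 7), (1, 6)
Count = 6

6


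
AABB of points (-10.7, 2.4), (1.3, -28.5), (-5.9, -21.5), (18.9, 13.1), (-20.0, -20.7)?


x range: [-20, 18.9]
y range: [-28.5, 13.1]
Bounding box: (-20,-28.5) to (18.9,13.1)

(-20,-28.5) to (18.9,13.1)


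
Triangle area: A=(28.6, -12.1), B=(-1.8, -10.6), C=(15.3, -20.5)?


Area = |x_A(y_B-y_C) + x_B(y_C-y_A) + x_C(y_A-y_B)|/2
= |283.14 + 15.12 + (-22.95)|/2
= 275.31/2 = 137.655

137.655


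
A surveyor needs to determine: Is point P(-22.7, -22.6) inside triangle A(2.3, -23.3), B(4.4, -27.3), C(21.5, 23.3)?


Cross products: AB x AP = -98.53, BC x BP = 1451.63, CA x CP = -1178.44
All same sign? no

No, outside


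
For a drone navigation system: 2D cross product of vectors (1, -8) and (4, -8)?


u x v = u_x*v_y - u_y*v_x = 1*(-8) - (-8)*4
= (-8) - (-32) = 24

24


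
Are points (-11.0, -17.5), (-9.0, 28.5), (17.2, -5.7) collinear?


Cross product: ((-9)-(-11))*((-5.7)-(-17.5)) - (28.5-(-17.5))*(17.2-(-11))
= -1273.6

No, not collinear


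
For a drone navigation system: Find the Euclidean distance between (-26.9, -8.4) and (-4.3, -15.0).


dx=22.6, dy=-6.6
d^2 = 22.6^2 + (-6.6)^2 = 554.32
d = sqrt(554.32) = 23.544

23.544


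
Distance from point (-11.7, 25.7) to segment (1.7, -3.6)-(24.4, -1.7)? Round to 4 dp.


Project P onto AB: t = 0 (clamped to [0,1])
Closest point on segment: (1.7, -3.6)
Distance: 32.2188

32.2188


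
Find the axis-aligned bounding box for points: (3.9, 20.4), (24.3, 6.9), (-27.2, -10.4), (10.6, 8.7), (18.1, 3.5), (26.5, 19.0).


x range: [-27.2, 26.5]
y range: [-10.4, 20.4]
Bounding box: (-27.2,-10.4) to (26.5,20.4)

(-27.2,-10.4) to (26.5,20.4)


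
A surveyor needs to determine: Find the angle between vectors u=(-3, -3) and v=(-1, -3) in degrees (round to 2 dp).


u.v = 12, |u| = sqrt(18) = 4.2426, |v| = sqrt(10) = 3.1623
cos(theta) = u.v/(|u||v|) = 12/sqrt(180) = 0.894427
theta = acos(0.894427) = 26.57 degrees

26.57 degrees


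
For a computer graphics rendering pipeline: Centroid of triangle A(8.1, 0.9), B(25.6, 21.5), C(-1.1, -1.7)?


Centroid = ((x_A+x_B+x_C)/3, (y_A+y_B+y_C)/3)
= ((8.1+25.6+(-1.1))/3, (0.9+21.5+(-1.7))/3)
= (10.8667, 6.9)

(10.8667, 6.9)


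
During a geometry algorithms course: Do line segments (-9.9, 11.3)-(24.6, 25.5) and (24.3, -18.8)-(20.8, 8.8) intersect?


Cross products: d1=838.57, d2=-163.33, d3=-1524.09, d4=-522.19
d1*d2 < 0 and d3*d4 < 0? no

No, they don't intersect


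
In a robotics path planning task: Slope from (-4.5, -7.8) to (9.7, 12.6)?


slope = (y2-y1)/(x2-x1) = (12.6-(-7.8))/(9.7-(-4.5)) = 20.4/14.2 = 1.4366

1.4366


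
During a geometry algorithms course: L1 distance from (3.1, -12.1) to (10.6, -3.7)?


|3.1-10.6| + |(-12.1)-(-3.7)| = 7.5 + 8.4 = 15.9

15.9


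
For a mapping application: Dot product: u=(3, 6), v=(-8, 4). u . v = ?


u . v = u_x*v_x + u_y*v_y = 3*(-8) + 6*4
= (-24) + 24 = 0

0


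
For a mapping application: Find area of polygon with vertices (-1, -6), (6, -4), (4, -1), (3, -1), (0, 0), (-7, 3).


Shoelace sum: ((-1)*(-4) - 6*(-6)) + (6*(-1) - 4*(-4)) + (4*(-1) - 3*(-1)) + (3*0 - 0*(-1)) + (0*3 - (-7)*0) + ((-7)*(-6) - (-1)*3)
= 94
Area = |94|/2 = 47

47


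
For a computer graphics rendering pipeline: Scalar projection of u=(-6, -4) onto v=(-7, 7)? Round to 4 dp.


u.v = 14, |v| = sqrt(98) = 9.8995
Scalar projection = u.v / |v| = 14 / sqrt(98) = 1.4142

1.4142


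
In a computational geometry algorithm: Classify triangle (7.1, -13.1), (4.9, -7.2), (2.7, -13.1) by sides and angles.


Side lengths squared: AB^2=39.65, BC^2=39.65, CA^2=19.36
Sorted: [19.36, 39.65, 39.65]
By sides: Isosceles, By angles: Acute

Isosceles, Acute


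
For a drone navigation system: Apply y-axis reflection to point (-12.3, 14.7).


Reflection over y-axis: (x,y) -> (-x,y)
(-12.3, 14.7) -> (12.3, 14.7)

(12.3, 14.7)


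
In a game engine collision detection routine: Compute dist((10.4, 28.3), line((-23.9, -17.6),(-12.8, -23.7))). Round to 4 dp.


|cross product| = 718.72
|line direction| = sqrt(160.42) = 12.6657
Distance = 718.72/sqrt(160.42) = 56.7454

56.7454


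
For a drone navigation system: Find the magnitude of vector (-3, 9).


|u| = sqrt((-3)^2 + 9^2) = sqrt(90) = 9.4868

9.4868


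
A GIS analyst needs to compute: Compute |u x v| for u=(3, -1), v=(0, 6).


|u x v| = |3*6 - (-1)*0|
= |18 - 0| = 18

18


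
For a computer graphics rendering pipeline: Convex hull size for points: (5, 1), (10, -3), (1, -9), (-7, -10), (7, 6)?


Convex hull vertices (CCW): (-7, -10), (1, -9), (10, -3), (7, 6)
Count = 4

4


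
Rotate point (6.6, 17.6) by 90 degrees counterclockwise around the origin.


90° CCW: (x,y) -> (-y, x)
(6.6,17.6) -> (-17.6, 6.6)

(-17.6, 6.6)


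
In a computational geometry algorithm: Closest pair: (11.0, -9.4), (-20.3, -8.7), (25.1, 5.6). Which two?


d(P0,P1) = 31.3078, d(P0,P2) = 20.5866, d(P1,P2) = 47.5988
Closest: P0 and P2

Closest pair: (11.0, -9.4) and (25.1, 5.6), distance = 20.5866


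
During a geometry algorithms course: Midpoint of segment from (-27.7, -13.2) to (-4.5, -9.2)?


M = (((-27.7)+(-4.5))/2, ((-13.2)+(-9.2))/2)
= (-16.1, -11.2)

(-16.1, -11.2)


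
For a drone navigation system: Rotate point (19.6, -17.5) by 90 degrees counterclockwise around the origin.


90° CCW: (x,y) -> (-y, x)
(19.6,-17.5) -> (17.5, 19.6)

(17.5, 19.6)


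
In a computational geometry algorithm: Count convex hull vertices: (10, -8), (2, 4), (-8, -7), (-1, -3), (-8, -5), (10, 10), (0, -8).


Convex hull vertices (CCW): (-8, -7), (0, -8), (10, -8), (10, 10), (2, 4), (-8, -5)
Count = 6

6


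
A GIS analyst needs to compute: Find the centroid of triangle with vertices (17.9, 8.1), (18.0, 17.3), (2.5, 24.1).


Centroid = ((x_A+x_B+x_C)/3, (y_A+y_B+y_C)/3)
= ((17.9+18+2.5)/3, (8.1+17.3+24.1)/3)
= (12.8, 16.5)

(12.8, 16.5)


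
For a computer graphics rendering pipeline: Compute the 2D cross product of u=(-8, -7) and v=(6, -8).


u x v = u_x*v_y - u_y*v_x = (-8)*(-8) - (-7)*6
= 64 - (-42) = 106

106


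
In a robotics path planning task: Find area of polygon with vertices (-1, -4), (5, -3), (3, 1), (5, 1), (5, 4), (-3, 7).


Shoelace sum: ((-1)*(-3) - 5*(-4)) + (5*1 - 3*(-3)) + (3*1 - 5*1) + (5*4 - 5*1) + (5*7 - (-3)*4) + ((-3)*(-4) - (-1)*7)
= 116
Area = |116|/2 = 58

58


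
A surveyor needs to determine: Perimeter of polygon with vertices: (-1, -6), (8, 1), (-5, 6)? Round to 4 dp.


Sides: (-1, -6)->(8, 1): sqrt(130) = 11.401754, (8, 1)->(-5, 6): sqrt(194) = 13.928388, (-5, 6)->(-1, -6): sqrt(160) = 12.649111
Sum = 37.979253
Perimeter = 37.9793

37.9793


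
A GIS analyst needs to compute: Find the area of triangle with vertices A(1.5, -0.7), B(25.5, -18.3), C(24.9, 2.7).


Area = |x_A(y_B-y_C) + x_B(y_C-y_A) + x_C(y_A-y_B)|/2
= |(-31.5) + 86.7 + 438.24|/2
= 493.44/2 = 246.72

246.72


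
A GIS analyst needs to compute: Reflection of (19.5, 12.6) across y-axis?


Reflection over y-axis: (x,y) -> (-x,y)
(19.5, 12.6) -> (-19.5, 12.6)

(-19.5, 12.6)


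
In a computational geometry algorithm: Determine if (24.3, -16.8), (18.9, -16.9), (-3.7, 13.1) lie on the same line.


Cross product: (18.9-24.3)*(13.1-(-16.8)) - ((-16.9)-(-16.8))*((-3.7)-24.3)
= -164.26

No, not collinear


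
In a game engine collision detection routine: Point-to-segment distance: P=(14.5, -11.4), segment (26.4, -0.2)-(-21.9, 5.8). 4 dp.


Project P onto AB: t = 0.2143 (clamped to [0,1])
Closest point on segment: (16.051, 1.0856)
Distance: 12.5816

12.5816


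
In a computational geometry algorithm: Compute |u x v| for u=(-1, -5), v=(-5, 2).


|u x v| = |(-1)*2 - (-5)*(-5)|
= |(-2) - 25| = 27

27


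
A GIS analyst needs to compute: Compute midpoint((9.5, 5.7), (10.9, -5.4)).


M = ((9.5+10.9)/2, (5.7+(-5.4))/2)
= (10.2, 0.15)

(10.2, 0.15)


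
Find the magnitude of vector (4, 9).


|u| = sqrt(4^2 + 9^2) = sqrt(97) = 9.8489

9.8489


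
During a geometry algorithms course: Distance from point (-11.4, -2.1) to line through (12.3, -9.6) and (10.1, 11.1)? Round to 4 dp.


|cross product| = 474.09
|line direction| = sqrt(433.33) = 20.8166
Distance = 474.09/sqrt(433.33) = 22.7746

22.7746


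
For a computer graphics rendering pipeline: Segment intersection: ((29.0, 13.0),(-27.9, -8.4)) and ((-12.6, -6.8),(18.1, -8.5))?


Cross products: d1=678.58, d2=-75.13, d3=236.38, d4=990.09
d1*d2 < 0 and d3*d4 < 0? no

No, they don't intersect


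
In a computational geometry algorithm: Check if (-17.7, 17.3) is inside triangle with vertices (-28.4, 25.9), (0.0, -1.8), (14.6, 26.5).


Cross products: AB x AP = 52.15, BC x BP = 779.77, CA x CP = 376.22
All same sign? yes

Yes, inside


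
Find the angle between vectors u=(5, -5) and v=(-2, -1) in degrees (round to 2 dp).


u.v = -5, |u| = sqrt(50) = 7.0711, |v| = sqrt(5) = 2.2361
cos(theta) = u.v/(|u||v|) = -5/sqrt(250) = -0.316228
theta = acos(-0.316228) = 108.43 degrees

108.43 degrees


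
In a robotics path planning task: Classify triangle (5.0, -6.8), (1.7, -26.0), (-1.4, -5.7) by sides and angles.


Side lengths squared: AB^2=379.53, BC^2=421.7, CA^2=42.17
Sorted: [42.17, 379.53, 421.7]
By sides: Scalene, By angles: Right

Scalene, Right
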